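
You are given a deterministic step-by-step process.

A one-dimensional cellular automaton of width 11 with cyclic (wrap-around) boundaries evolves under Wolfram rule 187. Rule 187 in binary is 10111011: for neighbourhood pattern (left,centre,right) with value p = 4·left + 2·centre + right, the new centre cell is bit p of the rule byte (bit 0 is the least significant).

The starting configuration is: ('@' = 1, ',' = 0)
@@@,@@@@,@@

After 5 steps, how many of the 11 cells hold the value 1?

k=0  @@@,@@@@,@@
k=1  @@,@@@@,@@@
k=2  @,@@@@,@@@@
k=3  ,@@@@,@@@@@
k=4  @@@@,@@@@@,
k=5  @@@,@@@@@,@

9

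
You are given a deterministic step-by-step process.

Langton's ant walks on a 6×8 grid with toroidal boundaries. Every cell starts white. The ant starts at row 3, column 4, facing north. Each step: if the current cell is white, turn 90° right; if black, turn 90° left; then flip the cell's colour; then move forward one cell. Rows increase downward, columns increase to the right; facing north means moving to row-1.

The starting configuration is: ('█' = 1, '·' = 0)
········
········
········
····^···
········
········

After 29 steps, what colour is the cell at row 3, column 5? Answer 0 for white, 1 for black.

gen 0: ········
········
········
····^···
········
········
gen 1: ········
········
········
····█>··
········
········
gen 2: ········
········
········
····██··
·····v··
········
gen 3: ········
········
········
····██··
····<█··
········
gen 4: ········
········
········
····^█··
····██··
········
gen 5: ········
········
········
···<·█··
····██··
········
gen 6: ········
········
···^····
···█·█··
····██··
········
gen 7: ········
········
···█>···
···█·█··
····██··
········
gen 8: ········
········
···██···
···█v█··
····██··
········
gen 9: ········
········
···██···
···<██··
····██··
········
gen 10: ········
········
···██···
····██··
···v██··
········
gen 11: ········
········
···██···
····██··
··<███··
········
gen 12: ········
········
···██···
··^·██··
··████··
········
gen 13: ········
········
···██···
··█>██··
··████··
········
gen 14: ········
········
···██···
··████··
··█v██··
········
gen 15: ········
········
···██···
··████··
··█·>█··
········
gen 16: ········
········
···██···
··██^█··
··█··█··
········
gen 17: ········
········
···██···
··█<·█··
··█··█··
········
gen 18: ········
········
···██···
··█··█··
··█v·█··
········
gen 19: ········
········
···██···
··█··█··
··<█·█··
········
gen 20: ········
········
···██···
··█··█··
···█·█··
··v·····
gen 21: ········
········
···██···
··█··█··
···█·█··
·<█·····
gen 22: ········
········
···██···
··█··█··
·^·█·█··
·██·····
gen 23: ········
········
···██···
··█··█··
·█>█·█··
·██·····
gen 24: ········
········
···██···
··█··█··
·███·█··
·█v·····
gen 25: ········
········
···██···
··█··█··
·███·█··
·█·>····
gen 26: ···v····
········
···██···
··█··█··
·███·█··
·█·█····
gen 27: ··<█····
········
···██···
··█··█··
·███·█··
·█·█····
gen 28: ··██····
········
···██···
··█··█··
·███·█··
·█^█····
gen 29: ··██····
········
···██···
··█··█··
·███·█··
·██>····

1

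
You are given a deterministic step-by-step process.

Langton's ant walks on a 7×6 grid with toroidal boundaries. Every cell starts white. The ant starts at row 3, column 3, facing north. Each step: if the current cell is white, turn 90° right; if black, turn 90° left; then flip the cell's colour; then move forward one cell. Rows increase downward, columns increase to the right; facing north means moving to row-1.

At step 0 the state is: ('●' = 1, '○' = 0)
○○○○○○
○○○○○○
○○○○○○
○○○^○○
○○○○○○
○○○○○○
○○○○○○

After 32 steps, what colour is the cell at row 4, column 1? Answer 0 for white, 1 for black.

t=0: ○○○○○○
○○○○○○
○○○○○○
○○○^○○
○○○○○○
○○○○○○
○○○○○○
t=1: ○○○○○○
○○○○○○
○○○○○○
○○○●>○
○○○○○○
○○○○○○
○○○○○○
t=2: ○○○○○○
○○○○○○
○○○○○○
○○○●●○
○○○○v○
○○○○○○
○○○○○○
t=3: ○○○○○○
○○○○○○
○○○○○○
○○○●●○
○○○<●○
○○○○○○
○○○○○○
t=4: ○○○○○○
○○○○○○
○○○○○○
○○○^●○
○○○●●○
○○○○○○
○○○○○○
t=5: ○○○○○○
○○○○○○
○○○○○○
○○<○●○
○○○●●○
○○○○○○
○○○○○○
t=6: ○○○○○○
○○○○○○
○○^○○○
○○●○●○
○○○●●○
○○○○○○
○○○○○○
t=7: ○○○○○○
○○○○○○
○○●>○○
○○●○●○
○○○●●○
○○○○○○
○○○○○○
t=8: ○○○○○○
○○○○○○
○○●●○○
○○●v●○
○○○●●○
○○○○○○
○○○○○○
t=9: ○○○○○○
○○○○○○
○○●●○○
○○<●●○
○○○●●○
○○○○○○
○○○○○○
t=10: ○○○○○○
○○○○○○
○○●●○○
○○○●●○
○○v●●○
○○○○○○
○○○○○○
t=11: ○○○○○○
○○○○○○
○○●●○○
○○○●●○
○<●●●○
○○○○○○
○○○○○○
t=12: ○○○○○○
○○○○○○
○○●●○○
○^○●●○
○●●●●○
○○○○○○
○○○○○○
t=13: ○○○○○○
○○○○○○
○○●●○○
○●>●●○
○●●●●○
○○○○○○
○○○○○○
t=14: ○○○○○○
○○○○○○
○○●●○○
○●●●●○
○●v●●○
○○○○○○
○○○○○○
t=15: ○○○○○○
○○○○○○
○○●●○○
○●●●●○
○●○>●○
○○○○○○
○○○○○○
t=16: ○○○○○○
○○○○○○
○○●●○○
○●●^●○
○●○○●○
○○○○○○
○○○○○○
t=17: ○○○○○○
○○○○○○
○○●●○○
○●<○●○
○●○○●○
○○○○○○
○○○○○○
t=18: ○○○○○○
○○○○○○
○○●●○○
○●○○●○
○●v○●○
○○○○○○
○○○○○○
t=19: ○○○○○○
○○○○○○
○○●●○○
○●○○●○
○<●○●○
○○○○○○
○○○○○○
t=20: ○○○○○○
○○○○○○
○○●●○○
○●○○●○
○○●○●○
○v○○○○
○○○○○○
t=21: ○○○○○○
○○○○○○
○○●●○○
○●○○●○
○○●○●○
<●○○○○
○○○○○○
t=22: ○○○○○○
○○○○○○
○○●●○○
○●○○●○
^○●○●○
●●○○○○
○○○○○○
t=23: ○○○○○○
○○○○○○
○○●●○○
○●○○●○
●>●○●○
●●○○○○
○○○○○○
t=24: ○○○○○○
○○○○○○
○○●●○○
○●○○●○
●●●○●○
●v○○○○
○○○○○○
t=25: ○○○○○○
○○○○○○
○○●●○○
○●○○●○
●●●○●○
●○>○○○
○○○○○○
t=26: ○○○○○○
○○○○○○
○○●●○○
○●○○●○
●●●○●○
●○●○○○
○○v○○○
t=27: ○○○○○○
○○○○○○
○○●●○○
○●○○●○
●●●○●○
●○●○○○
○<●○○○
t=28: ○○○○○○
○○○○○○
○○●●○○
○●○○●○
●●●○●○
●^●○○○
○●●○○○
t=29: ○○○○○○
○○○○○○
○○●●○○
○●○○●○
●●●○●○
●●>○○○
○●●○○○
t=30: ○○○○○○
○○○○○○
○○●●○○
○●○○●○
●●^○●○
●●○○○○
○●●○○○
t=31: ○○○○○○
○○○○○○
○○●●○○
○●○○●○
●<○○●○
●●○○○○
○●●○○○
t=32: ○○○○○○
○○○○○○
○○●●○○
○●○○●○
●○○○●○
●v○○○○
○●●○○○

0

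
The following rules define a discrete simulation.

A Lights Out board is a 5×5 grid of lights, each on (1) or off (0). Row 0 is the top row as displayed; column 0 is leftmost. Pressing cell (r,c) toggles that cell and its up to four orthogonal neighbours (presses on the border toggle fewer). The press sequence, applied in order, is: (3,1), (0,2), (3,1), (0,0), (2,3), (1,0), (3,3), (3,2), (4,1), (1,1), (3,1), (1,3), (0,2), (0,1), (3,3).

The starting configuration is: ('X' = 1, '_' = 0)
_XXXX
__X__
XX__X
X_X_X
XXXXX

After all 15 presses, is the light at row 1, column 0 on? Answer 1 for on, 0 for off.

k=0  _XXXX
__X__
XX__X
X_X_X
XXXXX
k=1  _XXXX
__X__
X___X
_X__X
X_XXX
k=2  ____X
_____
X___X
_X__X
X_XXX
k=3  ____X
_____
XX__X
X_X_X
XXXXX
k=4  XX__X
X____
XX__X
X_X_X
XXXXX
k=5  XX__X
X__X_
XXXX_
X_XXX
XXXXX
k=6  _X__X
_X_X_
_XXX_
X_XXX
XXXXX
k=7  _X__X
_X_X_
_XX__
X____
XXX_X
k=8  _X__X
_X_X_
_X___
XXXX_
XX__X
k=9  _X__X
_X_X_
_X___
X_XX_
__X_X
k=10  ____X
X_XX_
_____
X_XX_
__X_X
k=11  ____X
X_XX_
_X___
_X_X_
_XX_X
k=12  ___XX
X___X
_X_X_
_X_X_
_XX_X
k=13  _XX_X
X_X_X
_X_X_
_X_X_
_XX_X
k=14  X___X
XXX_X
_X_X_
_X_X_
_XX_X
k=15  X___X
XXX_X
_X___
_XX_X
_XXXX

1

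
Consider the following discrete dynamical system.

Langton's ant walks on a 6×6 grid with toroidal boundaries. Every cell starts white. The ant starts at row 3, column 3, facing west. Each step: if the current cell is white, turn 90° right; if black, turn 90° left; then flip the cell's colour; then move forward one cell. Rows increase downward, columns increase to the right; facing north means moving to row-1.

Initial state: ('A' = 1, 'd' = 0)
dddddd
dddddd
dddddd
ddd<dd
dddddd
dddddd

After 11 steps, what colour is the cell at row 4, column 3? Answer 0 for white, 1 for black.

0

0) dddddd
dddddd
dddddd
ddd<dd
dddddd
dddddd
1) dddddd
dddddd
ddd^dd
dddAdd
dddddd
dddddd
2) dddddd
dddddd
dddA>d
dddAdd
dddddd
dddddd
3) dddddd
dddddd
dddAAd
dddAvd
dddddd
dddddd
4) dddddd
dddddd
dddAAd
ddd<Ad
dddddd
dddddd
5) dddddd
dddddd
dddAAd
ddddAd
dddvdd
dddddd
6) dddddd
dddddd
dddAAd
ddddAd
dd<Add
dddddd
7) dddddd
dddddd
dddAAd
dd^dAd
ddAAdd
dddddd
8) dddddd
dddddd
dddAAd
ddA>Ad
ddAAdd
dddddd
9) dddddd
dddddd
dddAAd
ddAAAd
ddAvdd
dddddd
10) dddddd
dddddd
dddAAd
ddAAAd
ddAd>d
dddddd
11) dddddd
dddddd
dddAAd
ddAAAd
ddAdAd
ddddvd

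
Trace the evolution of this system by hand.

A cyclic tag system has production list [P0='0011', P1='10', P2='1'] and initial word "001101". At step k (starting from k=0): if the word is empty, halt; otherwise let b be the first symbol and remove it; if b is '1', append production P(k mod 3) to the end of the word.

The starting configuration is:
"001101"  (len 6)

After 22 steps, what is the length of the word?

step 0: "001101"  (len 6)
step 1: "01101"  (len 5)
step 2: "1101"  (len 4)
step 3: "1011"  (len 4)
step 4: "0110011"  (len 7)
step 5: "110011"  (len 6)
step 6: "100111"  (len 6)
step 7: "001110011"  (len 9)
step 8: "01110011"  (len 8)
step 9: "1110011"  (len 7)
step 10: "1100110011"  (len 10)
step 11: "10011001110"  (len 11)
step 12: "00110011101"  (len 11)
step 13: "0110011101"  (len 10)
step 14: "110011101"  (len 9)
step 15: "100111011"  (len 9)
step 16: "001110110011"  (len 12)
step 17: "01110110011"  (len 11)
step 18: "1110110011"  (len 10)
step 19: "1101100110011"  (len 13)
step 20: "10110011001110"  (len 14)
step 21: "01100110011101"  (len 14)
step 22: "1100110011101"  (len 13)

13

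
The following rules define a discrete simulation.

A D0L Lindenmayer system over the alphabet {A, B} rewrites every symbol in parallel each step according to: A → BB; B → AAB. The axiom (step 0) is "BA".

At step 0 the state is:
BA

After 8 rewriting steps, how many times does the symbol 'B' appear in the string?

k=0  BA
k=1  AABBB
k=2  BBBBAABAABAAB
k=3  AABAABAABAABBBBBAABBBBBAABBBBBAAB
k=4  BBBBAABBBBBAABBBBBAABBBBBAABAABAABAABAABBBBBAABAABAABAABAABBBBBAABAABAABAABAABBBBBAAB
k=5  AABAABAABAABBBBBAABAABAABAABAABBBBBAABAABAABAABAABBBBBAABA…BAABBBBBAABBBBBAABBBBBAABBBBBAABBBBBAABAABAABAABAABBBBBAAB  (len 217)
k=6  BBBBAABBBBBAABBBBBAABBBBBAABAABAABAABAABBBBBAABBBBBAABBBBB…BAABBBBBAABBBBBAABBBBBAABBBBBAABBBBBAABAABAABAABAABBBBBAAB  (len 557)
k=7  AABAABAABAABBBBBAABAABAABAABAABBBBBAABAABAABAABAABBBBBAABA…BAABBBBBAABBBBBAABBBBBAABBBBBAABBBBBAABAABAABAABAABBBBBAAB  (len 1425)
k=8  BBBBAABBBBBAABBBBBAABBBBBAABAABAABAABAABBBBBAABBBBBAABBBBB…BAABBBBBAABBBBBAABBBBBAABBBBBAABBBBBAABAABAABAABAABBBBBAAB  (len 3653)

2047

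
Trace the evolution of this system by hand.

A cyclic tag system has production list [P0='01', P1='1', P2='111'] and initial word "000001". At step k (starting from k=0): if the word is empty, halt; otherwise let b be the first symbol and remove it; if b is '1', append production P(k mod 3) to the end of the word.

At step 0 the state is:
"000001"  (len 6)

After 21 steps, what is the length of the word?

t=0: "000001"  (len 6)
t=1: "00001"  (len 5)
t=2: "0001"  (len 4)
t=3: "001"  (len 3)
t=4: "01"  (len 2)
t=5: "1"  (len 1)
t=6: "111"  (len 3)
t=7: "1101"  (len 4)
t=8: "1011"  (len 4)
t=9: "011111"  (len 6)
t=10: "11111"  (len 5)
t=11: "11111"  (len 5)
t=12: "1111111"  (len 7)
t=13: "11111101"  (len 8)
t=14: "11111011"  (len 8)
t=15: "1111011111"  (len 10)
t=16: "11101111101"  (len 11)
t=17: "11011111011"  (len 11)
t=18: "1011111011111"  (len 13)
t=19: "01111101111101"  (len 14)
t=20: "1111101111101"  (len 13)
t=21: "111101111101111"  (len 15)

15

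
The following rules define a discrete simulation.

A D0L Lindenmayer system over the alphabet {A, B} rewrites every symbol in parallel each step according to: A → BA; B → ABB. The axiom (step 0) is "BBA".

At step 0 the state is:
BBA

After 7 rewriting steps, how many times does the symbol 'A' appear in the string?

987

t=0: BBA
t=1: ABBABBBA
t=2: BAABBABBBAABBABBABBBA
t=3: ABBBABAABBABBBAABBABBABBBABAABBABBBAABBABBBAABBABBABBBA
t=4: BAABBABBABBBAABBBABAABBABBBAABBABBABBBABAABBABBBAABBABBBAA…ABBABBBABAABBABBBAABBABBABBBABAABBABBBAABBABBBAABBABBABBBA  (len 144)
t=5: ABBBABAABBABBBAABBABBBAABBABBABBBABAABBABBABBBAABBBABAABBA…ABBABBBABAABBABBBAABBABBABBBABAABBABBBAABBABBBAABBABBABBBA  (len 377)
t=6: BAABBABBABBBAABBBABAABBABBBAABBABBABBBABAABBABBBAABBABBABB…ABBABBBABAABBABBBAABBABBABBBABAABBABBBAABBABBBAABBABBABBBA  (len 987)
t=7: ABBBABAABBABBBAABBABBBAABBABBABBBABAABBABBABBBAABBBABAABBA…ABBABBBABAABBABBBAABBABBABBBABAABBABBBAABBABBBAABBABBABBBA  (len 2584)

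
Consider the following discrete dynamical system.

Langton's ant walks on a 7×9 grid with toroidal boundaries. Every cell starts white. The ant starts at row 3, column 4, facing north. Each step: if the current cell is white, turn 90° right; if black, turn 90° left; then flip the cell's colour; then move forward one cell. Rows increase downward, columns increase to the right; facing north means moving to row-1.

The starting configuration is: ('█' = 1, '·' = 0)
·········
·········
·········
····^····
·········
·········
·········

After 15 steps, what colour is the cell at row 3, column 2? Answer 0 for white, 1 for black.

gen 0: ·········
·········
·········
····^····
·········
·········
·········
gen 1: ·········
·········
·········
····█>···
·········
·········
·········
gen 2: ·········
·········
·········
····██···
·····v···
·········
·········
gen 3: ·········
·········
·········
····██···
····<█···
·········
·········
gen 4: ·········
·········
·········
····^█···
····██···
·········
·········
gen 5: ·········
·········
·········
···<·█···
····██···
·········
·········
gen 6: ·········
·········
···^·····
···█·█···
····██···
·········
·········
gen 7: ·········
·········
···█>····
···█·█···
····██···
·········
·········
gen 8: ·········
·········
···██····
···█v█···
····██···
·········
·········
gen 9: ·········
·········
···██····
···<██···
····██···
·········
·········
gen 10: ·········
·········
···██····
····██···
···v██···
·········
·········
gen 11: ·········
·········
···██····
····██···
··<███···
·········
·········
gen 12: ·········
·········
···██····
··^·██···
··████···
·········
·········
gen 13: ·········
·········
···██····
··█>██···
··████···
·········
·········
gen 14: ·········
·········
···██····
··████···
··█v██···
·········
·········
gen 15: ·········
·········
···██····
··████···
··█·>█···
·········
·········

1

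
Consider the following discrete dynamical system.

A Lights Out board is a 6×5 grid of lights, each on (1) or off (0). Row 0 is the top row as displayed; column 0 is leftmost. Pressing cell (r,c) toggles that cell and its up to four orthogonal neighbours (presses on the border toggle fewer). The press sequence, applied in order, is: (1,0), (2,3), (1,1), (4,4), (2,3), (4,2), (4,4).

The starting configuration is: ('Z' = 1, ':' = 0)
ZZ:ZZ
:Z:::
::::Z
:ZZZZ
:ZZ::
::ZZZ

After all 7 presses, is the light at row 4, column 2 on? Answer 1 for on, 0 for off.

t=0: ZZ:ZZ
:Z:::
::::Z
:ZZZZ
:ZZ::
::ZZZ
t=1: :Z:ZZ
Z::::
Z:::Z
:ZZZZ
:ZZ::
::ZZZ
t=2: :Z:ZZ
Z::Z:
Z:ZZ:
:ZZ:Z
:ZZ::
::ZZZ
t=3: :::ZZ
:ZZZ:
ZZZZ:
:ZZ:Z
:ZZ::
::ZZZ
t=4: :::ZZ
:ZZZ:
ZZZZ:
:ZZ::
:ZZZZ
::ZZ:
t=5: :::ZZ
:ZZ::
ZZ::Z
:ZZZ:
:ZZZZ
::ZZ:
t=6: :::ZZ
:ZZ::
ZZ::Z
:Z:Z:
::::Z
:::Z:
t=7: :::ZZ
:ZZ::
ZZ::Z
:Z:ZZ
:::Z:
:::ZZ

0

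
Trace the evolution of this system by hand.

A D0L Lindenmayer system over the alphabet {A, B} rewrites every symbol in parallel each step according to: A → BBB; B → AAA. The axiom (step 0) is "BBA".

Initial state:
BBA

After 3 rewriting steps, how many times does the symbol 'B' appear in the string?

gen 0: BBA
gen 1: AAAAAABBB
gen 2: BBBBBBBBBBBBBBBBBBAAAAAAAAA
gen 3: AAAAAAAAAAAAAAAAAAAAAAAAAAAAAAAAAAAAAAAAAAAAAAAAAAAAAABBBBBBBBBBBBBBBBBBBBBBBBBBB

27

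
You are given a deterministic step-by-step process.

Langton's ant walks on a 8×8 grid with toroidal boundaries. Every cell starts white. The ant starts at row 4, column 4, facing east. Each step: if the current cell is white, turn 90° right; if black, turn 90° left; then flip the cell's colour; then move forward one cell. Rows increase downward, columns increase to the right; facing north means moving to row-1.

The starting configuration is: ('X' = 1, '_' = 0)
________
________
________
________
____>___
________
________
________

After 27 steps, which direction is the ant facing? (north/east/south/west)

k=0  ________
________
________
________
____>___
________
________
________
k=1  ________
________
________
________
____X___
____v___
________
________
k=2  ________
________
________
________
____X___
___<X___
________
________
k=3  ________
________
________
________
___^X___
___XX___
________
________
k=4  ________
________
________
________
___X>___
___XX___
________
________
k=5  ________
________
________
____^___
___X____
___XX___
________
________
k=6  ________
________
________
____X>__
___X____
___XX___
________
________
k=7  ________
________
________
____XX__
___X_v__
___XX___
________
________
k=8  ________
________
________
____XX__
___X<X__
___XX___
________
________
k=9  ________
________
________
____^X__
___XXX__
___XX___
________
________
k=10  ________
________
________
___<_X__
___XXX__
___XX___
________
________
k=11  ________
________
___^____
___X_X__
___XXX__
___XX___
________
________
k=12  ________
________
___X>___
___X_X__
___XXX__
___XX___
________
________
k=13  ________
________
___XX___
___XvX__
___XXX__
___XX___
________
________
k=14  ________
________
___XX___
___<XX__
___XXX__
___XX___
________
________
k=15  ________
________
___XX___
____XX__
___vXX__
___XX___
________
________
k=16  ________
________
___XX___
____XX__
____>X__
___XX___
________
________
k=17  ________
________
___XX___
____^X__
_____X__
___XX___
________
________
k=18  ________
________
___XX___
___<_X__
_____X__
___XX___
________
________
k=19  ________
________
___^X___
___X_X__
_____X__
___XX___
________
________
k=20  ________
________
__<_X___
___X_X__
_____X__
___XX___
________
________
k=21  ________
__^_____
__X_X___
___X_X__
_____X__
___XX___
________
________
k=22  ________
__X>____
__X_X___
___X_X__
_____X__
___XX___
________
________
k=23  ________
__XX____
__XvX___
___X_X__
_____X__
___XX___
________
________
k=24  ________
__XX____
__<XX___
___X_X__
_____X__
___XX___
________
________
k=25  ________
__XX____
___XX___
__vX_X__
_____X__
___XX___
________
________
k=26  ________
__XX____
___XX___
_<XX_X__
_____X__
___XX___
________
________
k=27  ________
__XX____
_^_XX___
_XXX_X__
_____X__
___XX___
________
________

north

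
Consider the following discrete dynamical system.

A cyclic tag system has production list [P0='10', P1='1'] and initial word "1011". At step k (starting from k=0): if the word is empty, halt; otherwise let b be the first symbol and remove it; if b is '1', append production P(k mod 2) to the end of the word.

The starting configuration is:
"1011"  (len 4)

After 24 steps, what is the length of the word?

4

k=0  "1011"  (len 4)
k=1  "01110"  (len 5)
k=2  "1110"  (len 4)
k=3  "11010"  (len 5)
k=4  "10101"  (len 5)
k=5  "010110"  (len 6)
k=6  "10110"  (len 5)
k=7  "011010"  (len 6)
k=8  "11010"  (len 5)
k=9  "101010"  (len 6)
k=10  "010101"  (len 6)
k=11  "10101"  (len 5)
k=12  "01011"  (len 5)
k=13  "1011"  (len 4)
k=14  "0111"  (len 4)
k=15  "111"  (len 3)
k=16  "111"  (len 3)
k=17  "1110"  (len 4)
k=18  "1101"  (len 4)
k=19  "10110"  (len 5)
k=20  "01101"  (len 5)
k=21  "1101"  (len 4)
k=22  "1011"  (len 4)
k=23  "01110"  (len 5)
k=24  "1110"  (len 4)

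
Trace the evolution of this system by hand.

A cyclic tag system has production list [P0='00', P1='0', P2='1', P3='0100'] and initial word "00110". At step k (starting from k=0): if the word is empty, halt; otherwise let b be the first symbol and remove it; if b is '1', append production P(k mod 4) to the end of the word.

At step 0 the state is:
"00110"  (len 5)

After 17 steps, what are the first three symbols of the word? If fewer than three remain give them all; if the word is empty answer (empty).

t=0: "00110"  (len 5)
t=1: "0110"  (len 4)
t=2: "110"  (len 3)
t=3: "101"  (len 3)
t=4: "010100"  (len 6)
t=5: "10100"  (len 5)
t=6: "01000"  (len 5)
t=7: "1000"  (len 4)
t=8: "0000100"  (len 7)
t=9: "000100"  (len 6)
t=10: "00100"  (len 5)
t=11: "0100"  (len 4)
t=12: "100"  (len 3)
t=13: "0000"  (len 4)
t=14: "000"  (len 3)
t=15: "00"  (len 2)
t=16: "0"  (len 1)
t=17: (halted — word empty)

(empty)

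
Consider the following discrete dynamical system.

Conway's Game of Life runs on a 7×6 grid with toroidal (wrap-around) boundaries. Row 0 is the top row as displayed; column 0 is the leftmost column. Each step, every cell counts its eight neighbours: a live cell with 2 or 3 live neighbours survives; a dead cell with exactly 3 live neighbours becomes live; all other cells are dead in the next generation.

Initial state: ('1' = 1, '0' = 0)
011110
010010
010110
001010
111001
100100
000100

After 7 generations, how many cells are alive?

[0] 011110
010010
010110
001010
111001
100100
000100
[1] 010010
110001
010011
000010
101011
100111
010000
[2] 011001
011000
010010
010000
110000
001100
011100
[3] 000000
000100
110000
011000
110000
100100
100010
[4] 000000
000000
110000
001000
100000
100000
000001
[5] 000000
000000
010000
100000
010000
100001
000000
[6] 000000
000000
000000
110000
010001
100000
000000
[7] 000000
000000
000000
110000
010001
100000
000000

5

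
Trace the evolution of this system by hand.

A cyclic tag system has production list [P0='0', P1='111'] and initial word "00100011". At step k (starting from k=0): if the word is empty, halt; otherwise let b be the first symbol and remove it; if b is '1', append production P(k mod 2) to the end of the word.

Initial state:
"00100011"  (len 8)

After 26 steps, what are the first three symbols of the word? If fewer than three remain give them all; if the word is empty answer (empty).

011

t=0: "00100011"  (len 8)
t=1: "0100011"  (len 7)
t=2: "100011"  (len 6)
t=3: "000110"  (len 6)
t=4: "00110"  (len 5)
t=5: "0110"  (len 4)
t=6: "110"  (len 3)
t=7: "100"  (len 3)
t=8: "00111"  (len 5)
t=9: "0111"  (len 4)
t=10: "111"  (len 3)
t=11: "110"  (len 3)
t=12: "10111"  (len 5)
t=13: "01110"  (len 5)
t=14: "1110"  (len 4)
t=15: "1100"  (len 4)
t=16: "100111"  (len 6)
t=17: "001110"  (len 6)
t=18: "01110"  (len 5)
t=19: "1110"  (len 4)
t=20: "110111"  (len 6)
t=21: "101110"  (len 6)
t=22: "01110111"  (len 8)
t=23: "1110111"  (len 7)
t=24: "110111111"  (len 9)
t=25: "101111110"  (len 9)
t=26: "01111110111"  (len 11)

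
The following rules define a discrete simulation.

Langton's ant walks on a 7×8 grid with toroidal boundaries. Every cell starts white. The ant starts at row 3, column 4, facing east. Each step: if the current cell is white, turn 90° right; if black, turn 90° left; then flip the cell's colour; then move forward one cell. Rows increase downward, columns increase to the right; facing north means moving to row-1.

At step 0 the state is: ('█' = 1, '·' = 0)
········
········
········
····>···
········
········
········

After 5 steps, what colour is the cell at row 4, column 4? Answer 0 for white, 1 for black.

k=0  ········
········
········
····>···
········
········
········
k=1  ········
········
········
····█···
····v···
········
········
k=2  ········
········
········
····█···
···<█···
········
········
k=3  ········
········
········
···^█···
···██···
········
········
k=4  ········
········
········
···█>···
···██···
········
········
k=5  ········
········
····^···
···█····
···██···
········
········

1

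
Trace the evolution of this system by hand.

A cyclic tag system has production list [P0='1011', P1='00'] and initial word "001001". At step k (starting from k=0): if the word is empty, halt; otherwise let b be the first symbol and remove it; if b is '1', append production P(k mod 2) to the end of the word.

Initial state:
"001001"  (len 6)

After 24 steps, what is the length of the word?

22

t=0: "001001"  (len 6)
t=1: "01001"  (len 5)
t=2: "1001"  (len 4)
t=3: "0011011"  (len 7)
t=4: "011011"  (len 6)
t=5: "11011"  (len 5)
t=6: "101100"  (len 6)
t=7: "011001011"  (len 9)
t=8: "11001011"  (len 8)
t=9: "10010111011"  (len 11)
t=10: "001011101100"  (len 12)
t=11: "01011101100"  (len 11)
t=12: "1011101100"  (len 10)
t=13: "0111011001011"  (len 13)
t=14: "111011001011"  (len 12)
t=15: "110110010111011"  (len 15)
t=16: "1011001011101100"  (len 16)
t=17: "0110010111011001011"  (len 19)
t=18: "110010111011001011"  (len 18)
t=19: "100101110110010111011"  (len 21)
t=20: "0010111011001011101100"  (len 22)
t=21: "010111011001011101100"  (len 21)
t=22: "10111011001011101100"  (len 20)
t=23: "01110110010111011001011"  (len 23)
t=24: "1110110010111011001011"  (len 22)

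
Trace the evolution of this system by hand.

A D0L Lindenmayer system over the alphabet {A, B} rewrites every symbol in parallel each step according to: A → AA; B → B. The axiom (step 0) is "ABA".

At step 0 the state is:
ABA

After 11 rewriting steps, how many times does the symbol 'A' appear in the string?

0) ABA
1) AABAA
2) AAAABAAAA
3) AAAAAAAABAAAAAAAA
4) AAAAAAAAAAAAAAAABAAAAAAAAAAAAAAAA
5) AAAAAAAAAAAAAAAAAAAAAAAAAAAAAAAABAAAAAAAAAAAAAAAAAAAAAAAAAAAAAAAA
6) AAAAAAAAAAAAAAAAAAAAAAAAAAAAAAAAAAAAAAAAAAAAAAAAAAAAAAAAAA…AAAAAAAAAAAAAAAAAAAAAAAAAAAAAAAAAAAAAAAAAAAAAAAAAAAAAAAAAA  (len 129)
7) AAAAAAAAAAAAAAAAAAAAAAAAAAAAAAAAAAAAAAAAAAAAAAAAAAAAAAAAAA…AAAAAAAAAAAAAAAAAAAAAAAAAAAAAAAAAAAAAAAAAAAAAAAAAAAAAAAAAA  (len 257)
8) AAAAAAAAAAAAAAAAAAAAAAAAAAAAAAAAAAAAAAAAAAAAAAAAAAAAAAAAAA…AAAAAAAAAAAAAAAAAAAAAAAAAAAAAAAAAAAAAAAAAAAAAAAAAAAAAAAAAA  (len 513)
9) AAAAAAAAAAAAAAAAAAAAAAAAAAAAAAAAAAAAAAAAAAAAAAAAAAAAAAAAAA…AAAAAAAAAAAAAAAAAAAAAAAAAAAAAAAAAAAAAAAAAAAAAAAAAAAAAAAAAA  (len 1025)
10) AAAAAAAAAAAAAAAAAAAAAAAAAAAAAAAAAAAAAAAAAAAAAAAAAAAAAAAAAA…AAAAAAAAAAAAAAAAAAAAAAAAAAAAAAAAAAAAAAAAAAAAAAAAAAAAAAAAAA  (len 2049)
11) AAAAAAAAAAAAAAAAAAAAAAAAAAAAAAAAAAAAAAAAAAAAAAAAAAAAAAAAAA…AAAAAAAAAAAAAAAAAAAAAAAAAAAAAAAAAAAAAAAAAAAAAAAAAAAAAAAAAA  (len 4097)

4096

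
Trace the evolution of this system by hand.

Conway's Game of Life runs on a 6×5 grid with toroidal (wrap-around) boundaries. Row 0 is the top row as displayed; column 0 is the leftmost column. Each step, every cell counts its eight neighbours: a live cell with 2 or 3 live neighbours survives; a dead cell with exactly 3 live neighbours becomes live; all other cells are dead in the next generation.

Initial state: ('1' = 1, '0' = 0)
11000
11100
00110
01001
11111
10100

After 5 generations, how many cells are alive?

8

0) 11000
11100
00110
01001
11111
10100
1) 00001
10011
00011
00000
00000
00000
2) 10011
10000
10010
00000
00000
00000
3) 10001
11010
00001
00000
00000
00001
4) 01010
01010
10001
00000
00000
10001
5) 01010
01010
10001
00000
00000
10001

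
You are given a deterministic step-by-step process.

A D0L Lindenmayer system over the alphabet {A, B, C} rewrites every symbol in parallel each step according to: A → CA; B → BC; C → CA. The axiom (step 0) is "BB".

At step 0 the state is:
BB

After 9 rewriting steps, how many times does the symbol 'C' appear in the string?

step 0: BB
step 1: BCBC
step 2: BCCABCCA
step 3: BCCACACABCCACACA
step 4: BCCACACACACACACABCCACACACACACACA
step 5: BCCACACACACACACACACACACACACACACABCCACACACACACACACACACACACACACACA
step 6: BCCACACACACACACACACACACACACACACACACACACACACACACACACACACACA…CACACACACACACACACACACACACACACACACACACACACACACACACACACACACA  (len 128)
step 7: BCCACACACACACACACACACACACACACACACACACACACACACACACACACACACA…CACACACACACACACACACACACACACACACACACACACACACACACACACACACACA  (len 256)
step 8: BCCACACACACACACACACACACACACACACACACACACACACACACACACACACACA…CACACACACACACACACACACACACACACACACACACACACACACACACACACACACA  (len 512)
step 9: BCCACACACACACACACACACACACACACACACACACACACACACACACACACACACA…CACACACACACACACACACACACACACACACACACACACACACACACACACACACACA  (len 1024)

512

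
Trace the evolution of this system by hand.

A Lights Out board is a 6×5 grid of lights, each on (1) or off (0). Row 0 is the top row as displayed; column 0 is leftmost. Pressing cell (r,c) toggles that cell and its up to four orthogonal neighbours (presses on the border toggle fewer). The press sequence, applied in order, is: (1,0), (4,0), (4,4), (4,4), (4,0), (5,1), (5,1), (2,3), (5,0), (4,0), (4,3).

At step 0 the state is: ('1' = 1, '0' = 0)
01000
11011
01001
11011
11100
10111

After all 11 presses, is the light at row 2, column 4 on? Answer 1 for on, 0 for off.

0

0) 01000
11011
01001
11011
11100
10111
1) 11000
00011
11001
11011
11100
10111
2) 11000
00011
11001
01011
00100
00111
3) 11000
00011
11001
01010
00111
00110
4) 11000
00011
11001
01011
00100
00111
5) 11000
00011
11001
11011
11100
10111
6) 11000
00011
11001
11011
10100
01011
7) 11000
00011
11001
11011
11100
10111
8) 11000
00001
11110
11001
11100
10111
9) 11000
00001
11110
11001
01100
01111
10) 11000
00001
11110
01001
10100
11111
11) 11000
00001
11110
01011
10011
11101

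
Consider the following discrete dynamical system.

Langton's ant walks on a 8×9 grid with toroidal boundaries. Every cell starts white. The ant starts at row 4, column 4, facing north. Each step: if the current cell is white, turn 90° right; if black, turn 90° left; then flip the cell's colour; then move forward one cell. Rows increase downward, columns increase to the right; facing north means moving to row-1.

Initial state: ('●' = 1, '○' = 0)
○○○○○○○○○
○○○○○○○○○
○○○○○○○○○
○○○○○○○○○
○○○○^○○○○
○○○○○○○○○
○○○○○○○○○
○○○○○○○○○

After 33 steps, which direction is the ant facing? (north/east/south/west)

east

0) ○○○○○○○○○
○○○○○○○○○
○○○○○○○○○
○○○○○○○○○
○○○○^○○○○
○○○○○○○○○
○○○○○○○○○
○○○○○○○○○
1) ○○○○○○○○○
○○○○○○○○○
○○○○○○○○○
○○○○○○○○○
○○○○●>○○○
○○○○○○○○○
○○○○○○○○○
○○○○○○○○○
2) ○○○○○○○○○
○○○○○○○○○
○○○○○○○○○
○○○○○○○○○
○○○○●●○○○
○○○○○v○○○
○○○○○○○○○
○○○○○○○○○
3) ○○○○○○○○○
○○○○○○○○○
○○○○○○○○○
○○○○○○○○○
○○○○●●○○○
○○○○<●○○○
○○○○○○○○○
○○○○○○○○○
4) ○○○○○○○○○
○○○○○○○○○
○○○○○○○○○
○○○○○○○○○
○○○○^●○○○
○○○○●●○○○
○○○○○○○○○
○○○○○○○○○
5) ○○○○○○○○○
○○○○○○○○○
○○○○○○○○○
○○○○○○○○○
○○○<○●○○○
○○○○●●○○○
○○○○○○○○○
○○○○○○○○○
6) ○○○○○○○○○
○○○○○○○○○
○○○○○○○○○
○○○^○○○○○
○○○●○●○○○
○○○○●●○○○
○○○○○○○○○
○○○○○○○○○
7) ○○○○○○○○○
○○○○○○○○○
○○○○○○○○○
○○○●>○○○○
○○○●○●○○○
○○○○●●○○○
○○○○○○○○○
○○○○○○○○○
8) ○○○○○○○○○
○○○○○○○○○
○○○○○○○○○
○○○●●○○○○
○○○●v●○○○
○○○○●●○○○
○○○○○○○○○
○○○○○○○○○
9) ○○○○○○○○○
○○○○○○○○○
○○○○○○○○○
○○○●●○○○○
○○○<●●○○○
○○○○●●○○○
○○○○○○○○○
○○○○○○○○○
10) ○○○○○○○○○
○○○○○○○○○
○○○○○○○○○
○○○●●○○○○
○○○○●●○○○
○○○v●●○○○
○○○○○○○○○
○○○○○○○○○
11) ○○○○○○○○○
○○○○○○○○○
○○○○○○○○○
○○○●●○○○○
○○○○●●○○○
○○<●●●○○○
○○○○○○○○○
○○○○○○○○○
12) ○○○○○○○○○
○○○○○○○○○
○○○○○○○○○
○○○●●○○○○
○○^○●●○○○
○○●●●●○○○
○○○○○○○○○
○○○○○○○○○
13) ○○○○○○○○○
○○○○○○○○○
○○○○○○○○○
○○○●●○○○○
○○●>●●○○○
○○●●●●○○○
○○○○○○○○○
○○○○○○○○○
14) ○○○○○○○○○
○○○○○○○○○
○○○○○○○○○
○○○●●○○○○
○○●●●●○○○
○○●v●●○○○
○○○○○○○○○
○○○○○○○○○
15) ○○○○○○○○○
○○○○○○○○○
○○○○○○○○○
○○○●●○○○○
○○●●●●○○○
○○●○>●○○○
○○○○○○○○○
○○○○○○○○○
16) ○○○○○○○○○
○○○○○○○○○
○○○○○○○○○
○○○●●○○○○
○○●●^●○○○
○○●○○●○○○
○○○○○○○○○
○○○○○○○○○
17) ○○○○○○○○○
○○○○○○○○○
○○○○○○○○○
○○○●●○○○○
○○●<○●○○○
○○●○○●○○○
○○○○○○○○○
○○○○○○○○○
18) ○○○○○○○○○
○○○○○○○○○
○○○○○○○○○
○○○●●○○○○
○○●○○●○○○
○○●v○●○○○
○○○○○○○○○
○○○○○○○○○
19) ○○○○○○○○○
○○○○○○○○○
○○○○○○○○○
○○○●●○○○○
○○●○○●○○○
○○<●○●○○○
○○○○○○○○○
○○○○○○○○○
20) ○○○○○○○○○
○○○○○○○○○
○○○○○○○○○
○○○●●○○○○
○○●○○●○○○
○○○●○●○○○
○○v○○○○○○
○○○○○○○○○
21) ○○○○○○○○○
○○○○○○○○○
○○○○○○○○○
○○○●●○○○○
○○●○○●○○○
○○○●○●○○○
○<●○○○○○○
○○○○○○○○○
22) ○○○○○○○○○
○○○○○○○○○
○○○○○○○○○
○○○●●○○○○
○○●○○●○○○
○^○●○●○○○
○●●○○○○○○
○○○○○○○○○
23) ○○○○○○○○○
○○○○○○○○○
○○○○○○○○○
○○○●●○○○○
○○●○○●○○○
○●>●○●○○○
○●●○○○○○○
○○○○○○○○○
24) ○○○○○○○○○
○○○○○○○○○
○○○○○○○○○
○○○●●○○○○
○○●○○●○○○
○●●●○●○○○
○●v○○○○○○
○○○○○○○○○
25) ○○○○○○○○○
○○○○○○○○○
○○○○○○○○○
○○○●●○○○○
○○●○○●○○○
○●●●○●○○○
○●○>○○○○○
○○○○○○○○○
26) ○○○○○○○○○
○○○○○○○○○
○○○○○○○○○
○○○●●○○○○
○○●○○●○○○
○●●●○●○○○
○●○●○○○○○
○○○v○○○○○
27) ○○○○○○○○○
○○○○○○○○○
○○○○○○○○○
○○○●●○○○○
○○●○○●○○○
○●●●○●○○○
○●○●○○○○○
○○<●○○○○○
28) ○○○○○○○○○
○○○○○○○○○
○○○○○○○○○
○○○●●○○○○
○○●○○●○○○
○●●●○●○○○
○●^●○○○○○
○○●●○○○○○
29) ○○○○○○○○○
○○○○○○○○○
○○○○○○○○○
○○○●●○○○○
○○●○○●○○○
○●●●○●○○○
○●●>○○○○○
○○●●○○○○○
30) ○○○○○○○○○
○○○○○○○○○
○○○○○○○○○
○○○●●○○○○
○○●○○●○○○
○●●^○●○○○
○●●○○○○○○
○○●●○○○○○
31) ○○○○○○○○○
○○○○○○○○○
○○○○○○○○○
○○○●●○○○○
○○●○○●○○○
○●<○○●○○○
○●●○○○○○○
○○●●○○○○○
32) ○○○○○○○○○
○○○○○○○○○
○○○○○○○○○
○○○●●○○○○
○○●○○●○○○
○●○○○●○○○
○●v○○○○○○
○○●●○○○○○
33) ○○○○○○○○○
○○○○○○○○○
○○○○○○○○○
○○○●●○○○○
○○●○○●○○○
○●○○○●○○○
○●○>○○○○○
○○●●○○○○○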